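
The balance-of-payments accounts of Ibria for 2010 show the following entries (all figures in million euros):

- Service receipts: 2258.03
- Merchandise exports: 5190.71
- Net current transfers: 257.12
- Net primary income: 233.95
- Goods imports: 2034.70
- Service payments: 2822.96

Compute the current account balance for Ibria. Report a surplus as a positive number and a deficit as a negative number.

3082.15

Goods balance = 5190.71 - 2034.70 = 3156.01
Services balance = 2258.03 - 2822.96 = -564.93
Trade balance (goods + services) = 3156.01 + (-564.93) = 2591.08
Net primary income = 233.95
Net secondary income = 257.12
Current account = 2591.08 + 233.95 + 257.12 = 3082.15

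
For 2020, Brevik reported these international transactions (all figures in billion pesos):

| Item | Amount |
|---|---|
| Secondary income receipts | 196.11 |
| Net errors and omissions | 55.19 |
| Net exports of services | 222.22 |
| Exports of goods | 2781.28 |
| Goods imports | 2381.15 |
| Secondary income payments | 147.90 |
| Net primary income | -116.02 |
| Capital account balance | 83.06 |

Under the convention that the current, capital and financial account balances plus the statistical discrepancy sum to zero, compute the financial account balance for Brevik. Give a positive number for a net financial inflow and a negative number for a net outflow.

-692.79

Goods balance = 2781.28 - 2381.15 = 400.13
Services balance = 222.22
Trade balance (goods + services) = 400.13 + 222.22 = 622.35
Net primary income = -116.02
Net secondary income = 196.11 - 147.90 = 48.21
Current account = 622.35 + (-116.02) + 48.21 = 554.54
Financial account = -(554.54 + 83.06 + 55.19) = -692.79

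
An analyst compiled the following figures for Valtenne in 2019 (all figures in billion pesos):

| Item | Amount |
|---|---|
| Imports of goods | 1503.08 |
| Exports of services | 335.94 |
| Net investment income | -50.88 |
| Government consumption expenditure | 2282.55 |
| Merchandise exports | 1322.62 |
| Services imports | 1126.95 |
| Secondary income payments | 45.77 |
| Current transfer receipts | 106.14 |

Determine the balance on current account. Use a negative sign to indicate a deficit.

Goods balance = 1322.62 - 1503.08 = -180.46
Services balance = 335.94 - 1126.95 = -791.01
Trade balance (goods + services) = -180.46 + (-791.01) = -971.47
Net primary income = -50.88
Net secondary income = 106.14 - 45.77 = 60.37
Current account = -971.47 + (-50.88) + 60.37 = -961.98

-961.98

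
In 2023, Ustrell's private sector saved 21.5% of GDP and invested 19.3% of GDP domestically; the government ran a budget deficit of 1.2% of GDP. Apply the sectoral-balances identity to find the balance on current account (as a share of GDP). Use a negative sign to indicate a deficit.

By the sectoral-balances identity, CA = (S_private - I) + (T - G).
Private balance = 21.5 - 19.3 = 2.2
Government balance (T - G) = -1.2
CA = 2.2 + (-1.2) = 1.0

1.0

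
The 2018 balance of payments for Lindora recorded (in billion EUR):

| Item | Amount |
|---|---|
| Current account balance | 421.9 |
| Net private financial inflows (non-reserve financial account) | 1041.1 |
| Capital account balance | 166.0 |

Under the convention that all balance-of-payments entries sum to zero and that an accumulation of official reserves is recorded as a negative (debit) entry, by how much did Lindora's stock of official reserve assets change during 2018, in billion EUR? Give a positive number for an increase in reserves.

1629.0

Official reserve transactions balance = -(421.9 + 166.0 + 1041.1) = -1629.0
An accumulation of reserves is recorded as a debit (negative entry), so the change in the stock of reserves is the negative of that balance.
Change in official reserves = -(-1629.0) = 1629.0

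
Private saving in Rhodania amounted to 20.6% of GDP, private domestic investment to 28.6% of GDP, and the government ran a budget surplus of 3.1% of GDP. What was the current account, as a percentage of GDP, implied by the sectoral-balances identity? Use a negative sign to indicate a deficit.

-4.9

By the sectoral-balances identity, CA = (S_private - I) + (T - G).
Private balance = 20.6 - 28.6 = -8.0
Government balance (T - G) = 3.1
CA = -8.0 + 3.1 = -4.9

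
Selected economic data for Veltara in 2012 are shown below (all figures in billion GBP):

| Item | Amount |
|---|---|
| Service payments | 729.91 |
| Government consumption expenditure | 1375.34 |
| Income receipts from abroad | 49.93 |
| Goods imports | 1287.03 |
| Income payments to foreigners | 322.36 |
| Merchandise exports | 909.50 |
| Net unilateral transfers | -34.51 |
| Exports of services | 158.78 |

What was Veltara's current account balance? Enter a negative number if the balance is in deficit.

-1255.60

Goods balance = 909.50 - 1287.03 = -377.53
Services balance = 158.78 - 729.91 = -571.13
Trade balance (goods + services) = -377.53 + (-571.13) = -948.66
Net primary income = 49.93 - 322.36 = -272.43
Net secondary income = -34.51
Current account = -948.66 + (-272.43) + (-34.51) = -1255.60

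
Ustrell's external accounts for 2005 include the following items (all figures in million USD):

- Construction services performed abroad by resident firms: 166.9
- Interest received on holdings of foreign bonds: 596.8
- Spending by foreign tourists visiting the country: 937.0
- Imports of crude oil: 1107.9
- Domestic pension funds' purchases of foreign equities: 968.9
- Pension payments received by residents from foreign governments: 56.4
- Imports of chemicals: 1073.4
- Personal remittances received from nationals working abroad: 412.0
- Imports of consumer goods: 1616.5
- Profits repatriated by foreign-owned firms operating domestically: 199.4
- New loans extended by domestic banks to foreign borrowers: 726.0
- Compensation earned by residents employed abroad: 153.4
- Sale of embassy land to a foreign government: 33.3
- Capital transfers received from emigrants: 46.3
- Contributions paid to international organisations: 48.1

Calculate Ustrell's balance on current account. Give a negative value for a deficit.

-1722.8

Goods: -1107.9 - 1616.5 - 1073.4 = -3797.8
Services: 166.9 + 937.0 = 1103.9
Primary income: 596.8 + 153.4 - 199.4 = 550.8
Secondary income: 56.4 - 48.1 + 412.0 = 420.3
Current account = (-3797.8) + 1103.9 + 550.8 + 420.3 = -1722.8
(Excluded from the current account — financial account: domestic pension funds' purchases of foreign equities 968.9, new loans extended by domestic banks to foreign borrowers 726.0; capital account: sale of embassy land to a foreign government 33.3, capital transfers received from emigrants 46.3.)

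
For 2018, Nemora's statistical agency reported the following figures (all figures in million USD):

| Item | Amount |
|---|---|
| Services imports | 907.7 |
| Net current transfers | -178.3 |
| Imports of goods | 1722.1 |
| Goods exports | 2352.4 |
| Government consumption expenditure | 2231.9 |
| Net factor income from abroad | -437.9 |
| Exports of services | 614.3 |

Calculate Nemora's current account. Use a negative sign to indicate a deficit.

Goods balance = 2352.4 - 1722.1 = 630.3
Services balance = 614.3 - 907.7 = -293.4
Trade balance (goods + services) = 630.3 + (-293.4) = 336.9
Net primary income = -437.9
Net secondary income = -178.3
Current account = 336.9 + (-437.9) + (-178.3) = -279.3

-279.3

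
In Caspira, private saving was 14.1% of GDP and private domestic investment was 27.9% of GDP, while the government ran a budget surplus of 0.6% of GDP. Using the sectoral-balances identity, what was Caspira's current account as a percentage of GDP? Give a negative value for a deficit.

By the sectoral-balances identity, CA = (S_private - I) + (T - G).
Private balance = 14.1 - 27.9 = -13.8
Government balance (T - G) = 0.6
CA = -13.8 + 0.6 = -13.2

-13.2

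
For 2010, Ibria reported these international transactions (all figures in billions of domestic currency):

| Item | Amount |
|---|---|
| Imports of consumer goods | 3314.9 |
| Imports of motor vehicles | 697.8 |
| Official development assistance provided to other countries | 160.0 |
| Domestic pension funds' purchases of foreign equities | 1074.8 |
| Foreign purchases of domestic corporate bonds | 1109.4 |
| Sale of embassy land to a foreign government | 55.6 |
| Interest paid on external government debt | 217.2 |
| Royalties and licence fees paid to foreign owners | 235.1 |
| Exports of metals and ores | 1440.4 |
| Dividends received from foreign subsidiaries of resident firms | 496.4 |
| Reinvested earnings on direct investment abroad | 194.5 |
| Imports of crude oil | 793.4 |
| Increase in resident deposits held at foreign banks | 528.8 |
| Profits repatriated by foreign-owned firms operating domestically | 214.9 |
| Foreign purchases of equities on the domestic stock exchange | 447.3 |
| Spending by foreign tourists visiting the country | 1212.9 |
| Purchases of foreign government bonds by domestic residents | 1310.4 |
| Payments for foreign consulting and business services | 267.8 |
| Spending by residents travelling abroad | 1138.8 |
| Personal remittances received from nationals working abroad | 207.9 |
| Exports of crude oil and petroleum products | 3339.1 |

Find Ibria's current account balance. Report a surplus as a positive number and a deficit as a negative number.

Goods: 1440.4 + 3339.1 - 3314.9 - 697.8 - 793.4 = -26.6
Services: 1212.9 - 267.8 - 235.1 - 1138.8 = -428.8
Primary income: -214.9 + 194.5 + 496.4 - 217.2 = 258.8
Secondary income: 207.9 - 160.0 = 47.9
Current account = (-26.6) + (-428.8) + 258.8 + 47.9 = -148.7
(Excluded from the current account — financial account: domestic pension funds' purchases of foreign equities 1074.8, foreign purchases of domestic corporate bonds 1109.4, increase in resident deposits held at foreign banks 528.8, foreign purchases of equities on the domestic stock exchange 447.3, purchases of foreign government bonds by domestic residents 1310.4; capital account: sale of embassy land to a foreign government 55.6.)

-148.7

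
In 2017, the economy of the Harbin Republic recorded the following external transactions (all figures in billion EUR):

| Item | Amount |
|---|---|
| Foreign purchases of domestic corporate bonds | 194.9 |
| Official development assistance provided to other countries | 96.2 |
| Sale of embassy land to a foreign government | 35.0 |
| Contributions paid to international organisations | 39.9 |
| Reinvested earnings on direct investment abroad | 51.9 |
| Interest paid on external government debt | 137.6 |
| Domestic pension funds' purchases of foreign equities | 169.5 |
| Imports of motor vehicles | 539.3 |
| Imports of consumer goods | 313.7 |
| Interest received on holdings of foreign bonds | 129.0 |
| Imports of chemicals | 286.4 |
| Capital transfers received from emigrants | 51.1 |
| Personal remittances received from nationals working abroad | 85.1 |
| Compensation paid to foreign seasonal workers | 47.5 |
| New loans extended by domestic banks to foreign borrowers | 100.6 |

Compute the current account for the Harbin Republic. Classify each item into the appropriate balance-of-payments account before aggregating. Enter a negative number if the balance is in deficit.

Goods: -286.4 - 313.7 - 539.3 = -1139.4
Primary income: -137.6 + 129.0 + 51.9 - 47.5 = -4.2
Secondary income: -39.9 + 85.1 - 96.2 = -51.0
Current account = (-1139.4) + (-4.2) + (-51.0) = -1194.6
(Excluded from the current account — financial account: foreign purchases of domestic corporate bonds 194.9, domestic pension funds' purchases of foreign equities 169.5, new loans extended by domestic banks to foreign borrowers 100.6; capital account: sale of embassy land to a foreign government 35.0, capital transfers received from emigrants 51.1.)

-1194.6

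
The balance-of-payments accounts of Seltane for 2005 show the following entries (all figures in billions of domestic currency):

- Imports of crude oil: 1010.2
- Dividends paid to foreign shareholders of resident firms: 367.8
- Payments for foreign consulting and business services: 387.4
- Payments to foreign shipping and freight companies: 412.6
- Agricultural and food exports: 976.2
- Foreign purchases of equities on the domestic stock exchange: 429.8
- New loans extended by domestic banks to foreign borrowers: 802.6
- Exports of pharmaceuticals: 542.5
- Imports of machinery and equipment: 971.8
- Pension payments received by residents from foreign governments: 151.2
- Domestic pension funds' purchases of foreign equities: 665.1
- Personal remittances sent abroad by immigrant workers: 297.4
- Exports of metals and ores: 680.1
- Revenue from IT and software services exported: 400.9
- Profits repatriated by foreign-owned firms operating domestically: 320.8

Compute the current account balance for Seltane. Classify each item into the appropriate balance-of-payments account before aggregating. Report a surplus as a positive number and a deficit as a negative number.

-1017.1

Goods: -971.8 + 542.5 + 680.1 - 1010.2 + 976.2 = 216.8
Services: -412.6 - 387.4 + 400.9 = -399.1
Primary income: -320.8 - 367.8 = -688.6
Secondary income: 151.2 - 297.4 = -146.2
Current account = 216.8 + (-399.1) + (-688.6) + (-146.2) = -1017.1
(Excluded from the current account — financial account: foreign purchases of equities on the domestic stock exchange 429.8, new loans extended by domestic banks to foreign borrowers 802.6, domestic pension funds' purchases of foreign equities 665.1.)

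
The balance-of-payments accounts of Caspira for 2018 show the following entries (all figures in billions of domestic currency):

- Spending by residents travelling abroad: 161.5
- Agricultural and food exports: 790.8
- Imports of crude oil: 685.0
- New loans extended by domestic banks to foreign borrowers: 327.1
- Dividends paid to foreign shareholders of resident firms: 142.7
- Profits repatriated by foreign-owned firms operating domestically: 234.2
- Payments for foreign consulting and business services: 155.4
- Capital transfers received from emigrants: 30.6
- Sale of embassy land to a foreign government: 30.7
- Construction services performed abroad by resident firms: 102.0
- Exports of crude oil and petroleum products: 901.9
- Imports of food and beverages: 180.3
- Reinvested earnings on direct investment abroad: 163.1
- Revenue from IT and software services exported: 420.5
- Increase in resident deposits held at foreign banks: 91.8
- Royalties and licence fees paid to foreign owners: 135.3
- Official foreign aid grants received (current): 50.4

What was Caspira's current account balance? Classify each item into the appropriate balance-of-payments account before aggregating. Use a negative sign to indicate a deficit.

Goods: -685.0 - 180.3 + 790.8 + 901.9 = 827.4
Services: -155.4 + 102.0 + 420.5 - 161.5 - 135.3 = 70.3
Primary income: -234.2 - 142.7 + 163.1 = -213.8
Secondary income: 50.4
Current account = 827.4 + 70.3 + (-213.8) + 50.4 = 734.3
(Excluded from the current account — financial account: new loans extended by domestic banks to foreign borrowers 327.1, increase in resident deposits held at foreign banks 91.8; capital account: capital transfers received from emigrants 30.6, sale of embassy land to a foreign government 30.7.)

734.3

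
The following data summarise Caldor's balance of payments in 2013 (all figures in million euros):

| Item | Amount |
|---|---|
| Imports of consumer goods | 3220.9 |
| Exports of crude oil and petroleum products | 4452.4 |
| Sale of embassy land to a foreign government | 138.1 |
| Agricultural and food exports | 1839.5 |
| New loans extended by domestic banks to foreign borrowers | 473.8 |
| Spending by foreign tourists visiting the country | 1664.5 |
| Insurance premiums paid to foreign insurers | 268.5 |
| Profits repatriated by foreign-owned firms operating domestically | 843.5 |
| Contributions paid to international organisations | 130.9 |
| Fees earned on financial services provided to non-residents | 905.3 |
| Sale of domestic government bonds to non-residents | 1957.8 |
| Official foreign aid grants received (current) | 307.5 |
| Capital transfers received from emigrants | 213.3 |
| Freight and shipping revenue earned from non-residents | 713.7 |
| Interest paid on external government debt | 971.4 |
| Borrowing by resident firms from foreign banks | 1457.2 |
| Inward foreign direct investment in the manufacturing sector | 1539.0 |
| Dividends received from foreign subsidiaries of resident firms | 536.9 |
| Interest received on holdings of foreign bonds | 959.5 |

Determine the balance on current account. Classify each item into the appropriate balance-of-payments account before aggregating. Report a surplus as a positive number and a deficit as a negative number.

5944.1

Goods: 4452.4 - 3220.9 + 1839.5 = 3071.0
Services: 713.7 + 1664.5 + 905.3 - 268.5 = 3015.0
Primary income: 536.9 + 959.5 - 843.5 - 971.4 = -318.5
Secondary income: 307.5 - 130.9 = 176.6
Current account = 3071.0 + 3015.0 + (-318.5) + 176.6 = 5944.1
(Excluded from the current account — capital account: sale of embassy land to a foreign government 138.1, capital transfers received from emigrants 213.3; financial account: new loans extended by domestic banks to foreign borrowers 473.8, sale of domestic government bonds to non-residents 1957.8, borrowing by resident firms from foreign banks 1457.2, inward foreign direct investment in the manufacturing sector 1539.0.)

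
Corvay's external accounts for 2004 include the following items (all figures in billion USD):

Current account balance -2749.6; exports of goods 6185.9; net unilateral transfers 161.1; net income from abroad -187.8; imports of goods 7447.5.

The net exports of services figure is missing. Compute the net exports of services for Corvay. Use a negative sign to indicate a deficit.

-1461.3

Current account = goods balance + services balance + net primary income + net secondary income
Sum of the known components = -1288.3
Net exports of services = CA - (known components) = -2749.6 - (-1288.3) = -1461.3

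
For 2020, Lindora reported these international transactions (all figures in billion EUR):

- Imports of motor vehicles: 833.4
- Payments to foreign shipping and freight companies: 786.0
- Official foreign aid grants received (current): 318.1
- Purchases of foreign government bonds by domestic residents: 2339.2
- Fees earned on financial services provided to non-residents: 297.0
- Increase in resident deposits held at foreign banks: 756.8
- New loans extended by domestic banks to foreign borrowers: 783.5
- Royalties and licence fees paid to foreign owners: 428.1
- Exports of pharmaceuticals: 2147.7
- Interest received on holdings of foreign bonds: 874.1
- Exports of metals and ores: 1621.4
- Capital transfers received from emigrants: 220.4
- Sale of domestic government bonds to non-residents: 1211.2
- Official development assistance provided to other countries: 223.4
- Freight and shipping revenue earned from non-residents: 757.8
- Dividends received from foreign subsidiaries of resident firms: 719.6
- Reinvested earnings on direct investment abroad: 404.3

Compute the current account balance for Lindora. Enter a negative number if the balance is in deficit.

Goods: 1621.4 + 2147.7 - 833.4 = 2935.7
Services: 757.8 - 428.1 - 786.0 + 297.0 = -159.3
Primary income: 874.1 + 404.3 + 719.6 = 1998.0
Secondary income: 318.1 - 223.4 = 94.7
Current account = 2935.7 + (-159.3) + 1998.0 + 94.7 = 4869.1
(Excluded from the current account — financial account: purchases of foreign government bonds by domestic residents 2339.2, increase in resident deposits held at foreign banks 756.8, new loans extended by domestic banks to foreign borrowers 783.5, sale of domestic government bonds to non-residents 1211.2; capital account: capital transfers received from emigrants 220.4.)

4869.1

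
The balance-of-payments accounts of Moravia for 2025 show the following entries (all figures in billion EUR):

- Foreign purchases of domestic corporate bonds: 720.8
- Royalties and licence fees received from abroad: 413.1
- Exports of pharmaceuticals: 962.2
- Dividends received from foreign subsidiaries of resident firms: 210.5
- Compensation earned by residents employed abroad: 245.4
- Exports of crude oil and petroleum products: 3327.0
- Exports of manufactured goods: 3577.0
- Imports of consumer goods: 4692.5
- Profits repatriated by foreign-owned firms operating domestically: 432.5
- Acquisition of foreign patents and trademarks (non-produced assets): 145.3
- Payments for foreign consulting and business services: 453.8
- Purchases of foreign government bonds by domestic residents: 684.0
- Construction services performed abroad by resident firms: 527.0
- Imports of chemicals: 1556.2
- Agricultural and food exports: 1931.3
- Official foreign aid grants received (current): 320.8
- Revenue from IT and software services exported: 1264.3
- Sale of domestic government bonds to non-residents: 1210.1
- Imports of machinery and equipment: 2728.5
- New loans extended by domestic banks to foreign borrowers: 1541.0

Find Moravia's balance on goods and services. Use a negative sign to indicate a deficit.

2570.9

Goods: -1556.2 + 3577.0 + 962.2 + 3327.0 - 2728.5 + 1931.3 - 4692.5 = 820.3
Services: 1264.3 - 453.8 + 413.1 + 527.0 = 1750.6
Trade balance = 820.3 + 1750.6 = 2570.9
(Excluded from the trade balance — financial account: foreign purchases of domestic corporate bonds 720.8, purchases of foreign government bonds by domestic residents 684.0, sale of domestic government bonds to non-residents 1210.1, new loans extended by domestic banks to foreign borrowers 1541.0; primary income: dividends received from foreign subsidiaries of resident firms 210.5, compensation earned by residents employed abroad 245.4, profits repatriated by foreign-owned firms operating domestically 432.5; capital account: acquisition of foreign patents and trademarks (non-produced assets) 145.3; secondary income: official foreign aid grants received (current) 320.8.)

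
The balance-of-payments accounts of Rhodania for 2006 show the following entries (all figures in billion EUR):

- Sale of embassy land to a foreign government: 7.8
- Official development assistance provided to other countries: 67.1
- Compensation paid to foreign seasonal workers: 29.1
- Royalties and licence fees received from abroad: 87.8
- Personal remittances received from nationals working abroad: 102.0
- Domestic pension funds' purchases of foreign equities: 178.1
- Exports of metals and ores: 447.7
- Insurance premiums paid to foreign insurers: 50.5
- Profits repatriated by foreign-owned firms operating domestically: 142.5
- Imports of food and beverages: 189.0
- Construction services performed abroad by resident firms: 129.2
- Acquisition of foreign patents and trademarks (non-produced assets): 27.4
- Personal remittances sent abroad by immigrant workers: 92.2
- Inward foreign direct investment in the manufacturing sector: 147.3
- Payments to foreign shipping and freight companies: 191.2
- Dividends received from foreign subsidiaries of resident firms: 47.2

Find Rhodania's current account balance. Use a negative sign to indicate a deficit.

Goods: -189.0 + 447.7 = 258.7
Services: -50.5 + 87.8 - 191.2 + 129.2 = -24.7
Primary income: 47.2 - 142.5 - 29.1 = -124.4
Secondary income: -67.1 - 92.2 + 102.0 = -57.3
Current account = 258.7 + (-24.7) + (-124.4) + (-57.3) = 52.3
(Excluded from the current account — capital account: sale of embassy land to a foreign government 7.8, acquisition of foreign patents and trademarks (non-produced assets) 27.4; financial account: domestic pension funds' purchases of foreign equities 178.1, inward foreign direct investment in the manufacturing sector 147.3.)

52.3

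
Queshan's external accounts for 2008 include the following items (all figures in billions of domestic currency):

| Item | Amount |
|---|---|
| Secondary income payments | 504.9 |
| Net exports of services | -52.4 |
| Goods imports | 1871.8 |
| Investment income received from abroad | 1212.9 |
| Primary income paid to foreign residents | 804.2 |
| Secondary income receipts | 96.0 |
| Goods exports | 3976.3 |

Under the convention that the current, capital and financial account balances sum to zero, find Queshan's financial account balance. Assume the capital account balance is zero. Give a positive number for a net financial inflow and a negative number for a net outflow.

-2051.9

Goods balance = 3976.3 - 1871.8 = 2104.5
Services balance = -52.4
Trade balance (goods + services) = 2104.5 + (-52.4) = 2052.1
Net primary income = 1212.9 - 804.2 = 408.7
Net secondary income = 96.0 - 504.9 = -408.9
Current account = 2052.1 + 408.7 + (-408.9) = 2051.9
Financial account = -(2051.9) = -2051.9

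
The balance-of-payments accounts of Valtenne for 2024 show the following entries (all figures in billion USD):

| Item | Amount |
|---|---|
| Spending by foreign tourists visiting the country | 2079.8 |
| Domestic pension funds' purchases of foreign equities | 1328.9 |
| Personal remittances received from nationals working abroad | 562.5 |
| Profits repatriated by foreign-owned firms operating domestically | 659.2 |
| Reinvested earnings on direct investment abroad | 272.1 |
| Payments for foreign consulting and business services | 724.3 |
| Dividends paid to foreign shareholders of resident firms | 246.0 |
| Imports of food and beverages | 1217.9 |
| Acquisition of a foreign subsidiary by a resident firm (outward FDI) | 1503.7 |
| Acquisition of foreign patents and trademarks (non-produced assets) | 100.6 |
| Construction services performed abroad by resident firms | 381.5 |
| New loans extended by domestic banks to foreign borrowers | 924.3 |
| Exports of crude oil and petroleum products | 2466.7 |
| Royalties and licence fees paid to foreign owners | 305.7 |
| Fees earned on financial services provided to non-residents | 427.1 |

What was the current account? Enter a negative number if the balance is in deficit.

Goods: -1217.9 + 2466.7 = 1248.8
Services: -724.3 + 2079.8 + 427.1 + 381.5 - 305.7 = 1858.4
Primary income: -659.2 - 246.0 + 272.1 = -633.1
Secondary income: 562.5
Current account = 1248.8 + 1858.4 + (-633.1) + 562.5 = 3036.6
(Excluded from the current account — financial account: domestic pension funds' purchases of foreign equities 1328.9, acquisition of a foreign subsidiary by a resident firm (outward FDI) 1503.7, new loans extended by domestic banks to foreign borrowers 924.3; capital account: acquisition of foreign patents and trademarks (non-produced assets) 100.6.)

3036.6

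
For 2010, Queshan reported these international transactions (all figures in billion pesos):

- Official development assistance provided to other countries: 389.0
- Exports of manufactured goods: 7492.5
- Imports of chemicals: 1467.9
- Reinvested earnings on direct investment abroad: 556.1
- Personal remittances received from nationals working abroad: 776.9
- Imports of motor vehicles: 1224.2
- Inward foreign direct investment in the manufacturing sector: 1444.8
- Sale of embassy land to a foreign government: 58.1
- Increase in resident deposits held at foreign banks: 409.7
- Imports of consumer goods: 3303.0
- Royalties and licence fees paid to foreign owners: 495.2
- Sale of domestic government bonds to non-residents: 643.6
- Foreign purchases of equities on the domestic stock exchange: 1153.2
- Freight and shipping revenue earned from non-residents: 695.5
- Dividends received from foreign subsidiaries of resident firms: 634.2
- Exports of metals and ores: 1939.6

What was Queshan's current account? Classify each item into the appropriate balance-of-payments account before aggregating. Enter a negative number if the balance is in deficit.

Goods: -1467.9 - 3303.0 - 1224.2 + 1939.6 + 7492.5 = 3437.0
Services: 695.5 - 495.2 = 200.3
Primary income: 634.2 + 556.1 = 1190.3
Secondary income: 776.9 - 389.0 = 387.9
Current account = 3437.0 + 200.3 + 1190.3 + 387.9 = 5215.5
(Excluded from the current account — financial account: inward foreign direct investment in the manufacturing sector 1444.8, increase in resident deposits held at foreign banks 409.7, sale of domestic government bonds to non-residents 643.6, foreign purchases of equities on the domestic stock exchange 1153.2; capital account: sale of embassy land to a foreign government 58.1.)

5215.5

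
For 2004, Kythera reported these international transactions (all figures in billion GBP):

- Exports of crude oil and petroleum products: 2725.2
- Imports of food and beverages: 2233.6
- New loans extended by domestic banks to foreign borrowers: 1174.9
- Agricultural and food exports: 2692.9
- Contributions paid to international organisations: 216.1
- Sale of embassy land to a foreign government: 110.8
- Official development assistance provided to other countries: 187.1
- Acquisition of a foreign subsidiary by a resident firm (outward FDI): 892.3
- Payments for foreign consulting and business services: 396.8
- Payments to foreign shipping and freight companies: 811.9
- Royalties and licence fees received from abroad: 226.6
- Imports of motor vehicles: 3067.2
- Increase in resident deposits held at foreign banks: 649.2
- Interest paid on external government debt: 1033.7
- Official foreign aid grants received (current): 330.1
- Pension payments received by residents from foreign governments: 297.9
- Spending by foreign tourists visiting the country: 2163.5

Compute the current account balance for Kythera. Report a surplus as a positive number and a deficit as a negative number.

489.8

Goods: 2725.2 - 3067.2 + 2692.9 - 2233.6 = 117.3
Services: 226.6 - 811.9 + 2163.5 - 396.8 = 1181.4
Primary income: -1033.7
Secondary income: 330.1 + 297.9 - 187.1 - 216.1 = 224.8
Current account = 117.3 + 1181.4 + (-1033.7) + 224.8 = 489.8
(Excluded from the current account — financial account: new loans extended by domestic banks to foreign borrowers 1174.9, acquisition of a foreign subsidiary by a resident firm (outward FDI) 892.3, increase in resident deposits held at foreign banks 649.2; capital account: sale of embassy land to a foreign government 110.8.)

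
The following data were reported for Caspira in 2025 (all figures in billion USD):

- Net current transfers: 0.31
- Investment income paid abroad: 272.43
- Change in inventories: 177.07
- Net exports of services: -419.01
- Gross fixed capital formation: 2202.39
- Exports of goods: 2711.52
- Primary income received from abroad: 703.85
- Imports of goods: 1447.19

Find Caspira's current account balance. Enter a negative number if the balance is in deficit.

1277.05

Goods balance = 2711.52 - 1447.19 = 1264.33
Services balance = -419.01
Trade balance (goods + services) = 1264.33 + (-419.01) = 845.32
Net primary income = 703.85 - 272.43 = 431.42
Net secondary income = 0.31
Current account = 845.32 + 431.42 + 0.31 = 1277.05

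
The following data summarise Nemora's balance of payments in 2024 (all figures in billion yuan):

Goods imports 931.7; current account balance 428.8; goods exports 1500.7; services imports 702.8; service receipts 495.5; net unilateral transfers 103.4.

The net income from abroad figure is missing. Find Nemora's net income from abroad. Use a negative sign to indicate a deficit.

-36.3

Current account = goods balance + services balance + net primary income + net secondary income
Sum of the known components = 465.1
Net income from abroad = CA - (known components) = 428.8 - 465.1 = -36.3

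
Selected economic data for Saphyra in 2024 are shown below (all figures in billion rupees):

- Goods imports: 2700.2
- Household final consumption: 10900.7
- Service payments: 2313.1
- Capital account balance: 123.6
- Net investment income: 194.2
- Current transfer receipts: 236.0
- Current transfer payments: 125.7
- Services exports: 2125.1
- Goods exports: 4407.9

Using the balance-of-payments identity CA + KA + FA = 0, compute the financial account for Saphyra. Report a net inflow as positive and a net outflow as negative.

Goods balance = 4407.9 - 2700.2 = 1707.7
Services balance = 2125.1 - 2313.1 = -188.0
Trade balance (goods + services) = 1707.7 + (-188.0) = 1519.7
Net primary income = 194.2
Net secondary income = 236.0 - 125.7 = 110.3
Current account = 1519.7 + 194.2 + 110.3 = 1824.2
Financial account = -(1824.2 + 123.6) = -1947.8

-1947.8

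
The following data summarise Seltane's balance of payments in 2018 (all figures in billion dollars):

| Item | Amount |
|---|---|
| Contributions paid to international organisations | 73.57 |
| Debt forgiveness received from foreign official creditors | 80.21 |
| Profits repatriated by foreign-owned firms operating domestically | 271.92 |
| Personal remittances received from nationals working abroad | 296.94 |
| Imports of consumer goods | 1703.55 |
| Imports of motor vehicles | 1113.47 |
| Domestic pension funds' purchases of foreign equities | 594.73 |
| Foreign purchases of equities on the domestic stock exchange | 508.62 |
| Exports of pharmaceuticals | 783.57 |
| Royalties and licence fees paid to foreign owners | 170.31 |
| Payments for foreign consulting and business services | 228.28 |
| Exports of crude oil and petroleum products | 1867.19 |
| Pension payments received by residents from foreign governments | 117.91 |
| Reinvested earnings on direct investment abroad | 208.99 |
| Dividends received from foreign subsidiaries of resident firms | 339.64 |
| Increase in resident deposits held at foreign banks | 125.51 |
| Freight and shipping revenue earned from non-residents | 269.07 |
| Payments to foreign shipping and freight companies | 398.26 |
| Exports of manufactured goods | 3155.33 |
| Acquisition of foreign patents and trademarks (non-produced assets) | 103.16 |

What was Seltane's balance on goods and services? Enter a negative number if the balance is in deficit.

Goods: 1867.19 + 3155.33 - 1703.55 + 783.57 - 1113.47 = 2989.07
Services: -228.28 + 269.07 - 170.31 - 398.26 = -527.78
Trade balance = 2989.07 + (-527.78) = 2461.29
(Excluded from the trade balance — secondary income: contributions paid to international organisations 73.57, personal remittances received from nationals working abroad 296.94, pension payments received by residents from foreign governments 117.91; capital account: debt forgiveness received from foreign official creditors 80.21, acquisition of foreign patents and trademarks (non-produced assets) 103.16; primary income: profits repatriated by foreign-owned firms operating domestically 271.92, reinvested earnings on direct investment abroad 208.99, dividends received from foreign subsidiaries of resident firms 339.64; financial account: domestic pension funds' purchases of foreign equities 594.73, foreign purchases of equities on the domestic stock exchange 508.62, increase in resident deposits held at foreign banks 125.51.)

2461.29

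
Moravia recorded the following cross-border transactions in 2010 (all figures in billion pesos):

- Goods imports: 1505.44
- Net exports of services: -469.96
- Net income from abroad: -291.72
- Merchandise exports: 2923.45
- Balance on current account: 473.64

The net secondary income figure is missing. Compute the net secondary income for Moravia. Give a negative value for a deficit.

Current account = goods balance + services balance + net primary income + net secondary income
Sum of the known components = 656.33
Net secondary income = CA - (known components) = 473.64 - 656.33 = -182.69

-182.69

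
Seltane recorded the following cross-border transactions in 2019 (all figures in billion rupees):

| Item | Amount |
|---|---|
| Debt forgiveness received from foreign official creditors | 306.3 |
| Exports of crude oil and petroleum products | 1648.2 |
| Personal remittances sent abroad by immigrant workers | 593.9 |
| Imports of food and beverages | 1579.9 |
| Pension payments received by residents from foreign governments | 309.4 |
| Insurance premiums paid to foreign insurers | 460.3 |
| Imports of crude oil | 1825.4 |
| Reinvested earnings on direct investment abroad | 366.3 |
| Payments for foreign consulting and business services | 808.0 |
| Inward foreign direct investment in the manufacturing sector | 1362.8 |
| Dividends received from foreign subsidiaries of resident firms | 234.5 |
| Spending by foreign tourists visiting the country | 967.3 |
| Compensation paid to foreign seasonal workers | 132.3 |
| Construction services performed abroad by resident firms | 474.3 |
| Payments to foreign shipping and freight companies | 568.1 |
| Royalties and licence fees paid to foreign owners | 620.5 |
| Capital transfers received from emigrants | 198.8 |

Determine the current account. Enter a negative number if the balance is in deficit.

-2588.4

Goods: -1825.4 - 1579.9 + 1648.2 = -1757.1
Services: -808.0 - 568.1 - 460.3 + 474.3 + 967.3 - 620.5 = -1015.3
Primary income: 366.3 - 132.3 + 234.5 = 468.5
Secondary income: -593.9 + 309.4 = -284.5
Current account = (-1757.1) + (-1015.3) + 468.5 + (-284.5) = -2588.4
(Excluded from the current account — capital account: debt forgiveness received from foreign official creditors 306.3, capital transfers received from emigrants 198.8; financial account: inward foreign direct investment in the manufacturing sector 1362.8.)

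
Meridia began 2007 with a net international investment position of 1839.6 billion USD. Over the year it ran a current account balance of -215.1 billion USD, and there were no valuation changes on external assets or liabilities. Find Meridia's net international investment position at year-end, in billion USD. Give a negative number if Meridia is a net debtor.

With no valuation effects, change in NIIP = current account = -215.1
End-of-year NIIP = 1839.6 + (-215.1) = 1624.5

1624.5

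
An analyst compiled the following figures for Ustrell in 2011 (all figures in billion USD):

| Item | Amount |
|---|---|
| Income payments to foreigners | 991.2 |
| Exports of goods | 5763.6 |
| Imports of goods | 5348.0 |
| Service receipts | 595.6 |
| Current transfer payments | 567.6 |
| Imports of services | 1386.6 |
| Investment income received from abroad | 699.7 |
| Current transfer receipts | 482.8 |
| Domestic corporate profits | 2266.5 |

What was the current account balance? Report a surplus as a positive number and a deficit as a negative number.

-751.7

Goods balance = 5763.6 - 5348.0 = 415.6
Services balance = 595.6 - 1386.6 = -791.0
Trade balance (goods + services) = 415.6 + (-791.0) = -375.4
Net primary income = 699.7 - 991.2 = -291.5
Net secondary income = 482.8 - 567.6 = -84.8
Current account = -375.4 + (-291.5) + (-84.8) = -751.7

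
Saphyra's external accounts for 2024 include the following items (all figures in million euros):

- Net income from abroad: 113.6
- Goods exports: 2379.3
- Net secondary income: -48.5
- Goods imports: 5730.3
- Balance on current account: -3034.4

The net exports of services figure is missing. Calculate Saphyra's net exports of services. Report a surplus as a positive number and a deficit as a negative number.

251.5

Current account = goods balance + services balance + net primary income + net secondary income
Sum of the known components = -3285.9
Net exports of services = CA - (known components) = -3034.4 - (-3285.9) = 251.5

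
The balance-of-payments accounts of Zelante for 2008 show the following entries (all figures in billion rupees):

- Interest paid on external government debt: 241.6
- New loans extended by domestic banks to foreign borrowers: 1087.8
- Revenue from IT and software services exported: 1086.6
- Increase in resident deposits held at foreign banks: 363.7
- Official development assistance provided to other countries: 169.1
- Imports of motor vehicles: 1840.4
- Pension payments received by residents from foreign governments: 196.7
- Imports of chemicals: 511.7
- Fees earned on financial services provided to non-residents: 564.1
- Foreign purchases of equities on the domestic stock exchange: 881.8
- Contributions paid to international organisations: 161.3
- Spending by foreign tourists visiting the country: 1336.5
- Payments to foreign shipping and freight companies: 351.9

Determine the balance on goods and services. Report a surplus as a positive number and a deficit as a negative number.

Goods: -511.7 - 1840.4 = -2352.1
Services: 564.1 - 351.9 + 1086.6 + 1336.5 = 2635.3
Trade balance = -2352.1 + 2635.3 = 283.2
(Excluded from the trade balance — primary income: interest paid on external government debt 241.6; financial account: new loans extended by domestic banks to foreign borrowers 1087.8, increase in resident deposits held at foreign banks 363.7, foreign purchases of equities on the domestic stock exchange 881.8; secondary income: official development assistance provided to other countries 169.1, pension payments received by residents from foreign governments 196.7, contributions paid to international organisations 161.3.)

283.2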